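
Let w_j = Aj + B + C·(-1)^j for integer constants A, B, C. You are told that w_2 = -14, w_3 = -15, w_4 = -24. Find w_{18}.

Write the equations: 2A + B + C = -14; 3A + B - C = -15; 4A + B + C = -24.
Subtracting the first from the second: A - 2C = -1.
Subtracting the second from the third: A + 2C = -9.
Solving: C = -2, A = -5, then B = -2.
Therefore w_{18} = -90 + (-2) + (-2)·1 = -94.

-94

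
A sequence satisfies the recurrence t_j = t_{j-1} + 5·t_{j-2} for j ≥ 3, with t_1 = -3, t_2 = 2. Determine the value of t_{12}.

-57623

Iterate the recurrence:
t_3 = -13  t_4 = -3  t_5 = -68  t_6 = -83  t_7 = -423  t_8 = -838  t_9 = -2953  t_{10} = -7143  t_{11} = -21908  t_{12} = -57623.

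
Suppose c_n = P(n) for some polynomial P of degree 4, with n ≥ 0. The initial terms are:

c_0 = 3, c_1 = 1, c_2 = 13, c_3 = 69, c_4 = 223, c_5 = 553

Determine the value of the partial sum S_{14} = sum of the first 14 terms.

83034

1st diffs: -2, 12, 56, 154, 330.
2nd diffs: 14, 44, 98, 176.
3rd diffs: 30, 54, 78.
4th diffs: 24, 24 (constant).
Newton forward-difference form: c_n = 3 + (-2)·C(n,1) + 14·C(n,2) + 30·C(n,3) + 24·C(n,4).
Continuing: …, 1161, 2173, 3739, 6033, …, c_{13} = 26809.
Summing n = 0..13 (14 terms) gives 83034.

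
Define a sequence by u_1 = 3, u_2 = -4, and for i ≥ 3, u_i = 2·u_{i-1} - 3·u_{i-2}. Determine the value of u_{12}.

Applying the relation repeatedly:
u_3 = -17  u_4 = -22  u_5 = 7  u_6 = 80  u_7 = 139  u_8 = 38  u_9 = -341  u_{10} = -796  u_{11} = -569  u_{12} = 1250.

1250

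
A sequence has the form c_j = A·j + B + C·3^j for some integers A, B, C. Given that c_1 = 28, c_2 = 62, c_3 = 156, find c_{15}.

71744604

At j = 1, 2, 3: A + B + 3C = 28; 2A + B + 9C = 62; 3A + B + 27C = 156.
Subtracting the first from the second: A + 6C = 34.
Subtracting the second from the third: A + 18C = 94.
Solving: C = 5, A = 4, then B = 9.
Therefore c_{15} = 60 + 9 + 5·14348907 = 71744604.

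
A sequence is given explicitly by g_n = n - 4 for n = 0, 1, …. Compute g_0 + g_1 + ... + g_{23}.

Over n = 0..23: Σn = 276.
Total = (1)·276 + (-4)·24 = 180.

180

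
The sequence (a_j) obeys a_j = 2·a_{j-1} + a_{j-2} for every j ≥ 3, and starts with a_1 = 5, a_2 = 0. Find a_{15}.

Iterate the recurrence:
a_3 = 5; a_4 = 10; a_5 = 25; …; a_{12} = 11890; a_{13} = 28705; a_{14} = 69300; a_{15} = 167305.

167305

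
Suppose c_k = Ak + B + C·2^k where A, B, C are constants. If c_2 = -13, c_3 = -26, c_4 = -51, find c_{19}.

-1572882

The three given values yield: 2A + B + 4C = -13; 3A + B + 8C = -26; 4A + B + 16C = -51.
Subtracting the first from the second: A + 4C = -13.
Subtracting the second from the third: A + 8C = -25.
Solving: C = -3, A = -1, then B = 1.
Hence c_{19} = -1·19 + 1 + (-3)·524288 = -1572882.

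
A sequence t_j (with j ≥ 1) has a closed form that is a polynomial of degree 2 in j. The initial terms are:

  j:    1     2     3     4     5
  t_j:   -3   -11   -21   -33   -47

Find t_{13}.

-231

1st diffs: -8, -10, -12, -14.
2nd diffs: -2, -2, -2 (constant).
So t_j = -j^2 - 5j + 3.
Evaluating at j = 13 gives t_{13} = -231.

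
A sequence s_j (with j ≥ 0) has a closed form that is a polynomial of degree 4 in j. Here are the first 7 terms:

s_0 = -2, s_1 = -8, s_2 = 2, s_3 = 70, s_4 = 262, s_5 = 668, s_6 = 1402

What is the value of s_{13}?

30340

1st diffs: -6, 10, 68, 192, 406, 734.
2nd diffs: 16, 58, 124, 214, 328.
3rd diffs: 42, 66, 90, 114.
4th diffs: 24, 24, 24 (constant).
Newton forward-difference form: s_j = -2 + (-6)·C(j,1) + 16·C(j,2) + 42·C(j,3) + 24·C(j,4).
At j = 13: j = 13, so s_{13} = -2 - 78 + 1248 + 12012 + 17160 = 30340.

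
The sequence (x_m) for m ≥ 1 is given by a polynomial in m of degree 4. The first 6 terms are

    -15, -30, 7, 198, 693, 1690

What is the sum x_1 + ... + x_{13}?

1st diffs: -15, 37, 191, 495, 997.
2nd diffs: 52, 154, 304, 502.
3rd diffs: 102, 150, 198.
4th diffs: 48, 48 (constant).
So x_m = 2m^4 - 3m^3 - 6m^2 - 6m - 2.
Continuing: …, 3435, 6222, 10393, 16338, …, x_{13} = 49437.
Summing m = 1..13 (13 terms) gives 148213.

148213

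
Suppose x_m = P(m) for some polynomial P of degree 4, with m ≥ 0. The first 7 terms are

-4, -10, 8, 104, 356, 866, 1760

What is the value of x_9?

8366

1st diffs: -6, 18, 96, 252, 510, 894.
2nd diffs: 24, 78, 156, 258, 384.
3rd diffs: 54, 78, 102, 126.
4th diffs: 24, 24, 24 (constant).
So x_m = m^4 + 3m^3 - 4m^2 - 6m - 4.
Evaluating at m = 9 gives x_9 = 8366.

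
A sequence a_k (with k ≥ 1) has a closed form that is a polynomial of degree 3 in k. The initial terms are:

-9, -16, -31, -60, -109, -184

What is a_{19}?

1st diffs: -7, -15, -29, -49, -75.
2nd diffs: -8, -14, -20, -26.
3rd diffs: -6, -6, -6 (constant).
So a_k = -k^3 + 2k^2 - 6k - 4.
Evaluating at k = 19 gives a_{19} = -6255.

-6255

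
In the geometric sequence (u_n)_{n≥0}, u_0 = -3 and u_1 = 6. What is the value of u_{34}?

-51539607552

Common ratio r = -2.
u_n = (-3)·(-2)^(n-0).
u_{34} = (-3)·(-2)^34 = -51539607552.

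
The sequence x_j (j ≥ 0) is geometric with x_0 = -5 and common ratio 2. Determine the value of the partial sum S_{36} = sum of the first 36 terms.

x_j = (-5)·2^(j-0).
S = (-5)·(2^36 - 1)/(2 - 1) = (-5)·(68719476736 - 1)/(1) = -343597383675.

-343597383675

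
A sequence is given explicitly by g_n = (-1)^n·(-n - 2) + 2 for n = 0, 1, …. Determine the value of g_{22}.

-22

(-1)^22 = 1; -n - 2 at n=22 is -24; so g_{22} = -22.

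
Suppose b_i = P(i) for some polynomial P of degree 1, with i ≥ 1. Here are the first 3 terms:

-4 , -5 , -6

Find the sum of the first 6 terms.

1st diffs: -1, -1 (constant).
So b_i = -i - 3.
Continuing: -7, -8, -9.
Summing i = 1..6 (6 terms) gives -39.

-39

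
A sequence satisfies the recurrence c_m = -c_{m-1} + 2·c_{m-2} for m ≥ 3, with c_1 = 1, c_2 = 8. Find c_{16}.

Applying the relation repeatedly:
c_3 = -6;  c_4 = 22;  c_5 = -34;  …;  c_{13} = -9554;  c_{14} = 19118;  c_{15} = -38226;  c_{16} = 76462.
(Characteristic roots are 1 and -2.)

76462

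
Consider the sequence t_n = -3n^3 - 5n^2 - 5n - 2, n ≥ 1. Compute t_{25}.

t_{25} = -3·25^3 - 5·25^2 - 5·25 - 2 = -50127.

-50127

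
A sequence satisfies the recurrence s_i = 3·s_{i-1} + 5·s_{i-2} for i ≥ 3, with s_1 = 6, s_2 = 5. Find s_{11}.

Applying the relation repeatedly:
s_3 = 45; s_4 = 160; s_5 = 705; s_6 = 2915; s_7 = 12270; s_8 = 51385; s_9 = 215505; s_{10} = 903440; s_{11} = 3787845.

3787845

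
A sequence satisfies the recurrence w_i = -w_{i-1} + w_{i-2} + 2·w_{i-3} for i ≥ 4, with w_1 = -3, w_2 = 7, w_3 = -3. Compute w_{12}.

Compute successive terms:
w_4 = 4; w_5 = 7; w_6 = -9; w_7 = 24; w_8 = -19; w_9 = 25; w_{10} = 4; w_{11} = -17; w_{12} = 71.

71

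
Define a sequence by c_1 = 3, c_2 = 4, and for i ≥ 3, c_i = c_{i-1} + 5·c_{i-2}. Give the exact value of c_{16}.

9945279

Applying the relation repeatedly:
c_3 = 19  c_4 = 39  c_5 = 134  …  c_{13} = 458619  c_{14} = 1275364  c_{15} = 3568459  c_{16} = 9945279.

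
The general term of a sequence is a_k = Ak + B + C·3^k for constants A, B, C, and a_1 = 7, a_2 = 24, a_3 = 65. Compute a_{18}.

Write the equations: A + B + 3C = 7; 2A + B + 9C = 24; 3A + B + 27C = 65.
Subtracting the first from the second: A + 6C = 17.
Subtracting the second from the third: A + 18C = 41.
Solving: C = 2, A = 5, then B = -4.
Hence a_{18} = 5·18 + (-4) + 2·387420489 = 774841064.

774841064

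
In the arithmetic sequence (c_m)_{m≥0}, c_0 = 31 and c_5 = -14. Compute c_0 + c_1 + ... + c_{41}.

Common difference d = (-14 - 31) / (5 - 0) = -9.
c_m = 31 + (m - 0)·(-9).
c_{41} = -338; S = 42·(31 + (-338))/2 = -6447.

-6447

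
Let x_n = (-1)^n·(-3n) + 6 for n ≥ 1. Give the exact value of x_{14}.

-36

(-1)^14 = 1; -3n at n=14 is -42; so x_{14} = -36.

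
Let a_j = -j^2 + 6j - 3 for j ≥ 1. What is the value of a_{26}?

a_{26} = -1·26^2 + 6·26 - 3 = -523.

-523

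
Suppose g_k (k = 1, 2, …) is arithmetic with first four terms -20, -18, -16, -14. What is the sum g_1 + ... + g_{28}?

Common difference d = 2.
g_k = -20 + (k - 1)·2.
g_{28} = 34; S = 28·(-20 + 34)/2 = 196.

196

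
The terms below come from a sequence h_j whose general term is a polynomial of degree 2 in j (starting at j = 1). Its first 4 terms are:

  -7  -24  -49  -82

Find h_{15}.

1st diffs: -17, -25, -33.
2nd diffs: -8, -8 (constant).
So h_j = -4j^2 - 5j + 2.
Evaluating at j = 15 gives h_{15} = -973.

-973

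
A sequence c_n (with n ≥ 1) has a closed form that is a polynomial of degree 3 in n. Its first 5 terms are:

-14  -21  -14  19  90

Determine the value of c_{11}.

1986

1st diffs: -7, 7, 33, 71.
2nd diffs: 14, 26, 38.
3rd diffs: 12, 12 (constant).
Newton forward-difference form: c_n = -14 + (-7)·C(n-1,1) + 14·C(n-1,2) + 12·C(n-1,3).
At n = 11: n-1 = 10, so c_{11} = -14 - 70 + 630 + 1440 = 1986.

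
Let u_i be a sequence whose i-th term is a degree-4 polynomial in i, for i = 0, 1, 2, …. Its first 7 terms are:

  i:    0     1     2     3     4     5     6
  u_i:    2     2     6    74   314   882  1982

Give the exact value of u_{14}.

1st diffs: 0, 4, 68, 240, 568, 1100.
2nd diffs: 4, 64, 172, 328, 532.
3rd diffs: 60, 108, 156, 204.
4th diffs: 48, 48, 48 (constant).
Newton forward-difference form: u_i = 2 + 4·C(i,2) + 60·C(i,3) + 48·C(i,4).
At i = 14: i = 14, so u_{14} = 2 + 364 + 21840 + 48048 = 70254.

70254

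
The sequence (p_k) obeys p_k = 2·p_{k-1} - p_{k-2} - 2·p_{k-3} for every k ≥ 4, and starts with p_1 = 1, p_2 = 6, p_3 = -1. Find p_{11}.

p_4 = -10, p_5 = -31, p_6 = -50, p_7 = -49, p_8 = 14, p_9 = 177, p_{10} = 438, p_{11} = 671.

671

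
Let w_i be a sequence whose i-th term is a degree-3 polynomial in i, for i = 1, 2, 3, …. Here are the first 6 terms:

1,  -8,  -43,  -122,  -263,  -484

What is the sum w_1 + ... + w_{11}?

-10714

1st diffs: -9, -35, -79, -141, -221.
2nd diffs: -26, -44, -62, -80.
3rd diffs: -18, -18, -18 (constant).
Newton forward-difference form: w_i = 1 + (-9)·C(i-1,1) + (-26)·C(i-1,2) + (-18)·C(i-1,3).
Continuing: …, -803, -1238, -1807, -2528, …, w_{11} = -3419.
Summing i = 1..11 (11 terms) gives -10714.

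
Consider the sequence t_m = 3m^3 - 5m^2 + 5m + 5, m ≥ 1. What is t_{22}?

t_{22} = 3·22^3 - 5·22^2 + 5·22 + 5 = 29639.

29639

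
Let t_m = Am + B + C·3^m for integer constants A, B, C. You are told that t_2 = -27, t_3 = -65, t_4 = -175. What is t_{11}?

-354321

At m = 2, 3, 4: 2A + B + 9C = -27; 3A + B + 27C = -65; 4A + B + 81C = -175.
Subtracting the first from the second: A + 18C = -38.
Subtracting the second from the third: A + 54C = -110.
Solving: C = -2, A = -2, then B = -5.
Hence t_{11} = -2·11 + (-5) + (-2)·177147 = -354321.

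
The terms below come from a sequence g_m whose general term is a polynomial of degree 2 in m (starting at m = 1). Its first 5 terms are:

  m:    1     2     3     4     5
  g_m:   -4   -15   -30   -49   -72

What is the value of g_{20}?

1st diffs: -11, -15, -19, -23.
2nd diffs: -4, -4, -4 (constant).
Newton forward-difference form: g_m = -4 + (-11)·C(m-1,1) + (-4)·C(m-1,2).
At m = 20: m-1 = 19, so g_{20} = -4 - 209 - 684 = -897.

-897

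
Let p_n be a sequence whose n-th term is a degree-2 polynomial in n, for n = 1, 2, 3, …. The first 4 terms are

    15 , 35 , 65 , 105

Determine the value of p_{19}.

1905

1st diffs: 20, 30, 40.
2nd diffs: 10, 10 (constant).
Newton forward-difference form: p_n = 15 + 20·C(n-1,1) + 10·C(n-1,2).
At n = 19: n-1 = 18, so p_{19} = 15 + 360 + 1530 = 1905.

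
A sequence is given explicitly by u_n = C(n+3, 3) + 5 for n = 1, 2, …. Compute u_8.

C(11, 3) = 165, so u_8 = 170.

170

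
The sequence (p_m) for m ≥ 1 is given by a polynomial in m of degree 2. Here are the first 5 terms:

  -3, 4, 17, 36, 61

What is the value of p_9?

221

1st diffs: 7, 13, 19, 25.
2nd diffs: 6, 6, 6 (constant).
So p_m = 3m^2 - 2m - 4.
Evaluating at m = 9 gives p_9 = 221.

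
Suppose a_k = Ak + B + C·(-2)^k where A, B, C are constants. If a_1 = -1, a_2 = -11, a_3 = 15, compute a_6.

Write the equations: A + B - 2C = -1; 2A + B + 4C = -11; 3A + B - 8C = 15.
Subtracting the first from the second: A + 6C = -10.
Subtracting the second from the third: A - 12C = 26.
Solving: C = -2, A = 2, then B = -7.
Hence a_6 = 2·6 + (-7) + (-2)·64 = -123.

-123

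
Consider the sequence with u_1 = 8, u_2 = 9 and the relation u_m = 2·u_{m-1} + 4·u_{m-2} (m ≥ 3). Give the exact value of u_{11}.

531968

Step forward from the initial values:
u_3 = 50;  u_4 = 136;  u_5 = 472;  u_6 = 1488;  u_7 = 4864;  u_8 = 15680;  u_9 = 50816;  u_{10} = 164352;  u_{11} = 531968.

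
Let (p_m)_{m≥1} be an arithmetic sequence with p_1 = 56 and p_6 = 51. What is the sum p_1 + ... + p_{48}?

1560

Common difference d = (51 - 56) / (6 - 1) = -1.
p_m = 56 + (m - 1)·(-1).
p_{48} = 9; S = 48·(56 + 9)/2 = 1560.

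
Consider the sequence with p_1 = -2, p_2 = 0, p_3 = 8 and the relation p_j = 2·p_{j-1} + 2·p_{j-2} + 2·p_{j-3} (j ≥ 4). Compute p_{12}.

73248

Iterate the recurrence:
p_4 = 12; p_5 = 40; p_6 = 120; p_7 = 344; p_8 = 1008; p_9 = 2944; p_{10} = 8592; p_{11} = 25088; p_{12} = 73248.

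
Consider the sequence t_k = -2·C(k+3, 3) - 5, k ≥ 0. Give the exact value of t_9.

C(12, 3) = 220, so t_9 = -445.

-445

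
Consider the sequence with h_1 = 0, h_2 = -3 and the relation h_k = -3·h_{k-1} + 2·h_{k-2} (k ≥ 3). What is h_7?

1485

Applying the relation repeatedly:
h_3 = 9, h_4 = -33, h_5 = 117, h_6 = -417, h_7 = 1485.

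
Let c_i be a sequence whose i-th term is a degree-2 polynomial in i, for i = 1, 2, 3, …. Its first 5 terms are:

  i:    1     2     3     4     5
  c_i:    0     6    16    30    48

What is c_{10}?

1st diffs: 6, 10, 14, 18.
2nd diffs: 4, 4, 4 (constant).
Newton forward-difference form: c_i = 6·C(i-1,1) + 4·C(i-1,2).
At i = 10: i-1 = 9, so c_{10} = 54 + 144 = 198.

198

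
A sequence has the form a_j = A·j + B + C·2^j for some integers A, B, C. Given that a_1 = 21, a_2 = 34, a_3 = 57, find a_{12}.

20524

Plug in j = 1, 2, 3: A + B + 2C = 21; 2A + B + 4C = 34; 3A + B + 8C = 57.
Subtracting the first from the second: A + 2C = 13.
Subtracting the second from the third: A + 4C = 23.
Solving: C = 5, A = 3, then B = 8.
Therefore a_{12} = 36 + 8 + 5·4096 = 20524.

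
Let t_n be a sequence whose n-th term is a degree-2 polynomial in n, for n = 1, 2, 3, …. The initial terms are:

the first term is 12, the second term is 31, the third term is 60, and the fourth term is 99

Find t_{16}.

1347

1st diffs: 19, 29, 39.
2nd diffs: 10, 10 (constant).
Newton forward-difference form: t_n = 12 + 19·C(n-1,1) + 10·C(n-1,2).
At n = 16: n-1 = 15, so t_{16} = 12 + 285 + 1050 = 1347.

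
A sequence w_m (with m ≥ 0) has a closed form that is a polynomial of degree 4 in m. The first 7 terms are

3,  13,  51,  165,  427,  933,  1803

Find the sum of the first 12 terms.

1st diffs: 10, 38, 114, 262, 506, 870.
2nd diffs: 28, 76, 148, 244, 364.
3rd diffs: 48, 72, 96, 120.
4th diffs: 24, 24, 24 (constant).
Newton forward-difference form: w_m = 3 + 10·C(m,1) + 28·C(m,2) + 48·C(m,3) + 24·C(m,4).
Continuing: …, 3181, 5235, 8157, 12163, …, w_{11} = 17493.
Summing m = 0..11 (12 terms) gives 49624.

49624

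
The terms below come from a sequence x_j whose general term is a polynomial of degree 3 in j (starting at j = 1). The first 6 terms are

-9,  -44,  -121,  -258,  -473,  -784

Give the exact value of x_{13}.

1st diffs: -35, -77, -137, -215, -311.
2nd diffs: -42, -60, -78, -96.
3rd diffs: -18, -18, -18 (constant).
So x_j = -3j^3 - 3j^2 - 5j + 2.
Evaluating at j = 13 gives x_{13} = -7161.

-7161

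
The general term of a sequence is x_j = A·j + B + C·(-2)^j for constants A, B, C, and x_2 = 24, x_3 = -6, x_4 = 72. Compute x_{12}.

Plug in j = 2, 3, 4: 2A + B + 4C = 24; 3A + B - 8C = -6; 4A + B + 16C = 72.
Subtracting the first from the second: A - 12C = -30.
Subtracting the second from the third: A + 24C = 78.
Solving: C = 3, A = 6, then B = 0.
Hence x_{12} = 6·12 + 0 + 3·4096 = 12360.

12360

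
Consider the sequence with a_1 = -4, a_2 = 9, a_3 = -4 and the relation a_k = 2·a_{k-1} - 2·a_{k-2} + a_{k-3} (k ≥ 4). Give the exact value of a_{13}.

Step forward from the initial values:
a_4 = -30;  a_5 = -43;  a_6 = -30;  a_7 = -4;  a_8 = 9;  a_9 = -4;  a_{10} = -30;  a_{11} = -43;  a_{12} = -30;  a_{13} = -4.

-4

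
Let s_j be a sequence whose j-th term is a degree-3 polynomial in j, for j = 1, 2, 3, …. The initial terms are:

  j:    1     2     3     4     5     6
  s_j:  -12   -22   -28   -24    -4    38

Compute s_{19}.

5316

1st diffs: -10, -6, 4, 20, 42.
2nd diffs: 4, 10, 16, 22.
3rd diffs: 6, 6, 6 (constant).
So s_j = j^3 - 4j^2 - 5j - 4.
Evaluating at j = 19 gives s_{19} = 5316.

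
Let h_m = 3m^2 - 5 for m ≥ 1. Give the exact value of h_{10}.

295

h_{10} = 3·10^2 - 5 = 295.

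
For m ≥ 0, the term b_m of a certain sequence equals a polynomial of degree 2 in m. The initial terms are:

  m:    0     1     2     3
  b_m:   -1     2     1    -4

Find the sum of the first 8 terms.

1st diffs: 3, -1, -5.
2nd diffs: -4, -4 (constant).
So b_m = -2m^2 + 5m - 1.
Continuing: -13, -26, -43, -64.
Summing m = 0..7 (8 terms) gives -148.

-148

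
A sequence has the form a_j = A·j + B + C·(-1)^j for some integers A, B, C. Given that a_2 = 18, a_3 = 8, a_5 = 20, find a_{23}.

128

At j = 2, 3, 5: 2A + B + C = 18; 3A + B - C = 8; 5A + B - C = 20.
Subtracting the first from the second: A - 2C = -10.
Subtracting the second from the third: 2A = 12.
Solving: C = 8, A = 6, then B = -2.
So a_j = 6·j + (-2) + 8·(-1)^j; at j=23 this is 128.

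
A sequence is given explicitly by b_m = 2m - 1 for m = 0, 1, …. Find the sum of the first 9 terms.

63

Over m = 0..8: Σm = 36.
Total = (2)·36 + (-1)·9 = 63.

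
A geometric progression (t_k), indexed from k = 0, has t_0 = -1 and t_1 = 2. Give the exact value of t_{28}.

Common ratio r = -2.
t_k = (-1)·(-2)^(k-0).
t_{28} = (-1)·(-2)^28 = -268435456.

-268435456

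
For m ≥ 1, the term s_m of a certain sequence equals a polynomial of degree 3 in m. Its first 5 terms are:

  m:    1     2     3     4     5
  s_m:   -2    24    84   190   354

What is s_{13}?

5194

1st diffs: 26, 60, 106, 164.
2nd diffs: 34, 46, 58.
3rd diffs: 12, 12 (constant).
Newton forward-difference form: s_m = -2 + 26·C(m-1,1) + 34·C(m-1,2) + 12·C(m-1,3).
At m = 13: m-1 = 12, so s_{13} = -2 + 312 + 2244 + 2640 = 5194.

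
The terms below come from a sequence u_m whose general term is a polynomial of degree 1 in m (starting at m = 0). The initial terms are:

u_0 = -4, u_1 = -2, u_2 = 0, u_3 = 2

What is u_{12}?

20

1st diffs: 2, 2, 2 (constant).
So u_m = 2m - 4.
Evaluating at m = 12 gives u_{12} = 20.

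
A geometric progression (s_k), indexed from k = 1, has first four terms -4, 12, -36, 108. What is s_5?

-324

Common ratio r = -3.
s_k = (-4)·(-3)^(k-1).
s_5 = (-4)·(-3)^4 = -324.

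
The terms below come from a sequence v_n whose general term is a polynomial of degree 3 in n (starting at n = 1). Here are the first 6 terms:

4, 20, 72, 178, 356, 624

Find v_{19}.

20488

1st diffs: 16, 52, 106, 178, 268.
2nd diffs: 36, 54, 72, 90.
3rd diffs: 18, 18, 18 (constant).
So v_n = 3n^3 - 5n + 6.
Evaluating at n = 19 gives v_{19} = 20488.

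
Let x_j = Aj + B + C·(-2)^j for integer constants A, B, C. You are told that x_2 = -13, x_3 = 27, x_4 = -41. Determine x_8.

-745

At j = 2, 3, 4: 2A + B + 4C = -13; 3A + B - 8C = 27; 4A + B + 16C = -41.
Subtracting the first from the second: A - 12C = 40.
Subtracting the second from the third: A + 24C = -68.
Solving: C = -3, A = 4, then B = -9.
Therefore x_8 = 32 + (-9) + (-3)·256 = -745.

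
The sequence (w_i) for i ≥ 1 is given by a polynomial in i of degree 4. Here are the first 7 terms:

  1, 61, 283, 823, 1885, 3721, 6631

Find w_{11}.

1st diffs: 60, 222, 540, 1062, 1836, 2910.
2nd diffs: 162, 318, 522, 774, 1074.
3rd diffs: 156, 204, 252, 300.
4th diffs: 48, 48, 48 (constant).
Newton forward-difference form: w_i = 1 + 60·C(i-1,1) + 162·C(i-1,2) + 156·C(i-1,3) + 48·C(i-1,4).
At i = 11: i-1 = 10, so w_{11} = 1 + 600 + 7290 + 18720 + 10080 = 36691.

36691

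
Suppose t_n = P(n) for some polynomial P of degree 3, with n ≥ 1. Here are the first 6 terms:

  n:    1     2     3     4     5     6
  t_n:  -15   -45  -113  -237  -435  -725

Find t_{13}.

-6843

1st diffs: -30, -68, -124, -198, -290.
2nd diffs: -38, -56, -74, -92.
3rd diffs: -18, -18, -18 (constant).
Newton forward-difference form: t_n = -15 + (-30)·C(n-1,1) + (-38)·C(n-1,2) + (-18)·C(n-1,3).
At n = 13: n-1 = 12, so t_{13} = -15 - 360 - 2508 - 3960 = -6843.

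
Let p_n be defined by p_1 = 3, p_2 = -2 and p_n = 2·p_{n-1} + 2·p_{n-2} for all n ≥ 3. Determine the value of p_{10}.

480

Step forward from the initial values:
p_3 = 2  p_4 = 0  p_5 = 4  p_6 = 8  p_7 = 24  p_8 = 64  p_9 = 176  p_{10} = 480.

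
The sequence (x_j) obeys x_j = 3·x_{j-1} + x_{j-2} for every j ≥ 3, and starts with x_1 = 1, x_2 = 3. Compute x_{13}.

1543321

Step forward from the initial values:
x_3 = 10, x_4 = 33, x_5 = 109, …, x_{10} = 42837, x_{11} = 141481, x_{12} = 467280, x_{13} = 1543321.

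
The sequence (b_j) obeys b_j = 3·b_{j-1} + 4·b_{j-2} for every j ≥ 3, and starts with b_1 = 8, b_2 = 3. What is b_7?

9017

Step forward from the initial values:
b_3 = 41; b_4 = 135; b_5 = 569; b_6 = 2247; b_7 = 9017.
(Characteristic roots are 4 and -1.)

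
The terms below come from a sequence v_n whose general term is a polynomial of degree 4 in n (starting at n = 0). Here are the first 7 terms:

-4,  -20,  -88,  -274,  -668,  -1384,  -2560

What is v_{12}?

1st diffs: -16, -68, -186, -394, -716, -1176.
2nd diffs: -52, -118, -208, -322, -460.
3rd diffs: -66, -90, -114, -138.
4th diffs: -24, -24, -24 (constant).
Newton forward-difference form: v_n = -4 + (-16)·C(n,1) + (-52)·C(n,2) + (-66)·C(n,3) + (-24)·C(n,4).
At n = 12: n = 12, so v_{12} = -4 - 192 - 3432 - 14520 - 11880 = -30028.

-30028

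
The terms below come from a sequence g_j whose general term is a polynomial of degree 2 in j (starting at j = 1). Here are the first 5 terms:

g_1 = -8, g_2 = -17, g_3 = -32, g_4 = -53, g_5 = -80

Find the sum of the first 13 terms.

-2522

1st diffs: -9, -15, -21, -27.
2nd diffs: -6, -6, -6 (constant).
Newton forward-difference form: g_j = -8 + (-9)·C(j-1,1) + (-6)·C(j-1,2).
Continuing: …, -113, -152, -197, -248, …, g_{13} = -512.
Summing j = 1..13 (13 terms) gives -2522.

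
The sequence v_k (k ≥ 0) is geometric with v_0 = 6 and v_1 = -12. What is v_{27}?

-805306368

Common ratio r = -2.
v_k = 6·(-2)^(k-0).
v_{27} = 6·(-2)^27 = -805306368.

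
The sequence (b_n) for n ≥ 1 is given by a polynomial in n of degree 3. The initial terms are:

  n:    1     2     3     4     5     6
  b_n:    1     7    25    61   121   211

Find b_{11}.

1321

1st diffs: 6, 18, 36, 60, 90.
2nd diffs: 12, 18, 24, 30.
3rd diffs: 6, 6, 6 (constant).
So b_n = n^3 - n + 1.
Evaluating at n = 11 gives b_{11} = 1321.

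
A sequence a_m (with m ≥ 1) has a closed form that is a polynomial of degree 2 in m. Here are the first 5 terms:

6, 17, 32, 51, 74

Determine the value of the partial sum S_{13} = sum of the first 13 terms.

2080

1st diffs: 11, 15, 19, 23.
2nd diffs: 4, 4, 4 (constant).
Newton forward-difference form: a_m = 6 + 11·C(m-1,1) + 4·C(m-1,2).
Continuing: …, 101, 132, 167, 206, …, a_{13} = 402.
Summing m = 1..13 (13 terms) gives 2080.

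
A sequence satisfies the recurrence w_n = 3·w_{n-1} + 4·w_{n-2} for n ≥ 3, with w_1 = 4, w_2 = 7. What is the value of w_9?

Step forward from the initial values:
w_3 = 37; w_4 = 139; w_5 = 565; w_6 = 2251; w_7 = 9013; w_8 = 36043; w_9 = 144181.
(Characteristic roots are 4 and -1.)

144181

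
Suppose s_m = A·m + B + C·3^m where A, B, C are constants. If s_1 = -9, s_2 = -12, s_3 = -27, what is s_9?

At m = 1, 2, 3: A + B + 3C = -9; 2A + B + 9C = -12; 3A + B + 27C = -27.
Subtracting the first from the second: A + 6C = -3.
Subtracting the second from the third: A + 18C = -15.
Solving: C = -1, A = 3, then B = -9.
So s_m = 3·m + (-9) + (-1)·3^m; at m=9 this is -19665.

-19665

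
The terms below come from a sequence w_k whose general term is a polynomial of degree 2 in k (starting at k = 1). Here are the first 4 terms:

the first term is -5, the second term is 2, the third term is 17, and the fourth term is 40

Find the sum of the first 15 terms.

1st diffs: 7, 15, 23.
2nd diffs: 8, 8 (constant).
So w_k = 4k^2 - 5k - 4.
Continuing: …, 71, 110, 157, 212, …, w_{15} = 821.
Summing k = 1..15 (15 terms) gives 4300.

4300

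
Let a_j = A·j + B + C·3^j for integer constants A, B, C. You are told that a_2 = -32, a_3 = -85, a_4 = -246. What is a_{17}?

Plug in j = 2, 3, 4: 2A + B + 9C = -32; 3A + B + 27C = -85; 4A + B + 81C = -246.
Subtracting the first from the second: A + 18C = -53.
Subtracting the second from the third: A + 54C = -161.
Solving: C = -3, A = 1, then B = -7.
So a_j = 1·j + (-7) + (-3)·3^j; at j=17 this is -387420479.

-387420479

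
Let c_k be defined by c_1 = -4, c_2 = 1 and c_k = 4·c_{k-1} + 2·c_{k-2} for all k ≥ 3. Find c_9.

-25024

Step forward from the initial values:
c_3 = -4, c_4 = -14, c_5 = -64, c_6 = -284, c_7 = -1264, c_8 = -5624, c_9 = -25024.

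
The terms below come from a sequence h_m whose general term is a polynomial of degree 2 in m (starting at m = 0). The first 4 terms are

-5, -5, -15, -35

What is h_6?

-155

1st diffs: 0, -10, -20.
2nd diffs: -10, -10 (constant).
Newton forward-difference form: h_m = -5 + (-10)·C(m,2).
At m = 6: m = 6, so h_6 = -5 - 150 = -155.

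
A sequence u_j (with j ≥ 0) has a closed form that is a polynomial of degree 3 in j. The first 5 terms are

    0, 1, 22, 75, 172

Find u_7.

1st diffs: 1, 21, 53, 97.
2nd diffs: 20, 32, 44.
3rd diffs: 12, 12 (constant).
So u_j = 2j^3 + 4j^2 - 5j.
Evaluating at j = 7 gives u_7 = 847.

847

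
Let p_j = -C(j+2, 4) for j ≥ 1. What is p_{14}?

-1820

C(16, 4) = 1820, so p_{14} = -1820.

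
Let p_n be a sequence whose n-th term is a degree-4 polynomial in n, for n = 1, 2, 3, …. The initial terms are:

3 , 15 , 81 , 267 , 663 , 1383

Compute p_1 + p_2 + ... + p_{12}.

1st diffs: 12, 66, 186, 396, 720.
2nd diffs: 54, 120, 210, 324.
3rd diffs: 66, 90, 114.
4th diffs: 24, 24 (constant).
Newton forward-difference form: p_n = 3 + 12·C(n-1,1) + 54·C(n-1,2) + 66·C(n-1,3) + 24·C(n-1,4).
Continuing: …, 2565, 4371, 6987, 10623, …, p_{12} = 21915.
Summing n = 1..12 (12 terms) gives 64386.

64386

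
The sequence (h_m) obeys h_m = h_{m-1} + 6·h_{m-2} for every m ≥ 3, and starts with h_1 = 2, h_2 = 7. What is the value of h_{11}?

129703

Compute successive terms:
h_3 = 19; h_4 = 61; h_5 = 175; h_6 = 541; h_7 = 1591; h_8 = 4837; h_9 = 14383; h_{10} = 43405; h_{11} = 129703.
(Characteristic roots are 3 and -2.)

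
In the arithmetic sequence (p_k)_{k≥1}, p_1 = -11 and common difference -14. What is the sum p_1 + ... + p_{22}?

-3476

p_k = -11 + (k - 1)·(-14).
p_{22} = -305; S = 22·(-11 + (-305))/2 = -3476.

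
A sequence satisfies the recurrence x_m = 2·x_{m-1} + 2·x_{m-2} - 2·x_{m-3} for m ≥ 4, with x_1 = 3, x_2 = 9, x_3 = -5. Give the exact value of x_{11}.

Iterate the recurrence:
x_4 = 2; x_5 = -24; x_6 = -34; x_7 = -120; x_8 = -260; x_9 = -692; x_{10} = -1664; x_{11} = -4192.

-4192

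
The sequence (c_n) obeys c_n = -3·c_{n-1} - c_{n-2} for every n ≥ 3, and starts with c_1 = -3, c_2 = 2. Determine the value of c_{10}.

2207

Applying the relation repeatedly:
c_3 = -3;  c_4 = 7;  c_5 = -18;  c_6 = 47;  c_7 = -123;  c_8 = 322;  c_9 = -843;  c_{10} = 2207.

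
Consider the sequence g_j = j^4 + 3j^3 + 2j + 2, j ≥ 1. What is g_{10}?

g_{10} = 1·10^4 + 3·10^3 + 2·10 + 2 = 13022.

13022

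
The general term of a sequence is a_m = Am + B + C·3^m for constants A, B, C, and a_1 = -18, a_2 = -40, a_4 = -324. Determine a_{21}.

-41841412778

Plug in m = 1, 2, 4: A + B + 3C = -18; 2A + B + 9C = -40; 4A + B + 81C = -324.
Subtracting the first from the second: A + 6C = -22.
Subtracting the second from the third: 2A + 72C = -284.
Solving: C = -4, A = 2, then B = -8.
Hence a_{21} = 2·21 + (-8) + (-4)·10460353203 = -41841412778.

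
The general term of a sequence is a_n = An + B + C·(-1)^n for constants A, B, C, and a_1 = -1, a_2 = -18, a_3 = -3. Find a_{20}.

The three given values yield: A + B - C = -1; 2A + B + C = -18; 3A + B - C = -3.
Subtracting the first from the second: A + 2C = -17.
Subtracting the second from the third: A - 2C = 15.
Solving: C = -8, A = -1, then B = -8.
Therefore a_{20} = -20 + (-8) + (-8)·1 = -36.

-36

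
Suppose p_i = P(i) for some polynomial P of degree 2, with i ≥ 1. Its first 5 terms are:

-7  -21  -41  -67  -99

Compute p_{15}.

1st diffs: -14, -20, -26, -32.
2nd diffs: -6, -6, -6 (constant).
So p_i = -3i^2 - 5i + 1.
Evaluating at i = 15 gives p_{15} = -749.

-749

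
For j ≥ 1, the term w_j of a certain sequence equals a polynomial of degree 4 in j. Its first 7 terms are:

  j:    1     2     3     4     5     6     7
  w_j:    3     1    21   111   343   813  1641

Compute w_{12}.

1st diffs: -2, 20, 90, 232, 470, 828.
2nd diffs: 22, 70, 142, 238, 358.
3rd diffs: 48, 72, 96, 120.
4th diffs: 24, 24, 24 (constant).
Newton forward-difference form: w_j = 3 + (-2)·C(j-1,1) + 22·C(j-1,2) + 48·C(j-1,3) + 24·C(j-1,4).
At j = 12: j-1 = 11, so w_{12} = 3 - 22 + 1210 + 7920 + 7920 = 17031.

17031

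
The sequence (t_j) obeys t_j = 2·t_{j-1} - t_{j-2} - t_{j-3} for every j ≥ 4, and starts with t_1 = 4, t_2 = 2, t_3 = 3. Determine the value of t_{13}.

Compute successive terms:
t_4 = 0;  t_5 = -5;  t_6 = -13;  t_7 = -21;  t_8 = -24;  t_9 = -14;  t_{10} = 17;  t_{11} = 72;  t_{12} = 141;  t_{13} = 193.

193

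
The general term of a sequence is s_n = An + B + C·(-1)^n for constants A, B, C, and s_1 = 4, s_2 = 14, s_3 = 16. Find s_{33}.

Plug in n = 1, 2, 3: A + B - C = 4; 2A + B + C = 14; 3A + B - C = 16.
Subtracting the first from the second: A + 2C = 10.
Subtracting the second from the third: A - 2C = 2.
Solving: C = 2, A = 6, then B = 0.
Therefore s_{33} = 198 + 0 + 2·(-1) = 196.

196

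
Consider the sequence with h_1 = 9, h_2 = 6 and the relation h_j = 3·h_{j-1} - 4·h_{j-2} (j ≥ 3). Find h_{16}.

138162

Applying the relation repeatedly:
h_3 = -18  h_4 = -78  h_5 = -162  …  h_{13} = -42786  h_{14} = -75054  h_{15} = -54018  h_{16} = 138162.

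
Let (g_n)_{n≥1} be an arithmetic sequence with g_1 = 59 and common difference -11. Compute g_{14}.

g_n = 59 + (n - 1)·(-11).
g_{14} = 59 + 13·(-11) = -84.

-84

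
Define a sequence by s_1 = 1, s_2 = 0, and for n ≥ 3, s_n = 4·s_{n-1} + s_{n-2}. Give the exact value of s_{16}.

Compute successive terms:
s_3 = 1  s_4 = 4  s_5 = 17  …  s_{13} = 1762289  s_{14} = 7465176  s_{15} = 31622993  s_{16} = 133957148.

133957148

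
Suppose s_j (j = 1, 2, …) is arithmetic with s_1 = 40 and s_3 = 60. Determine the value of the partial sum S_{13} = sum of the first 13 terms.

Common difference d = (60 - 40) / (3 - 1) = 10.
s_j = 40 + (j - 1)·10.
s_{13} = 160; S = 13·(40 + 160)/2 = 1300.

1300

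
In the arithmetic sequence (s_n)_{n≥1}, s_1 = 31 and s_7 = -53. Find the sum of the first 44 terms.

-11880

Common difference d = (-53 - 31) / (7 - 1) = -14.
s_n = 31 + (n - 1)·(-14).
s_{44} = -571; S = 44·(31 + (-571))/2 = -11880.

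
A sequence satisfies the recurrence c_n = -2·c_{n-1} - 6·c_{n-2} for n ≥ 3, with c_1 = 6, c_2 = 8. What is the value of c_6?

-736

Step forward from the initial values:
c_3 = -52, c_4 = 56, c_5 = 200, c_6 = -736.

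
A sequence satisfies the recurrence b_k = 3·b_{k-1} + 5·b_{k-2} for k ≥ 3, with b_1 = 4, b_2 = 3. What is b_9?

137761

Applying the relation repeatedly:
b_3 = 29;  b_4 = 102;  b_5 = 451;  b_6 = 1863;  b_7 = 7844;  b_8 = 32847;  b_9 = 137761.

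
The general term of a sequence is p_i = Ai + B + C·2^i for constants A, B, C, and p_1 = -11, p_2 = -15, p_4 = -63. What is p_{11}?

Plug in i = 1, 2, 4: A + B + 2C = -11; 2A + B + 4C = -15; 4A + B + 16C = -63.
Subtracting the first from the second: A + 2C = -4.
Subtracting the second from the third: 2A + 12C = -48.
Solving: C = -5, A = 6, then B = -7.
Hence p_{11} = 6·11 + (-7) + (-5)·2048 = -10181.

-10181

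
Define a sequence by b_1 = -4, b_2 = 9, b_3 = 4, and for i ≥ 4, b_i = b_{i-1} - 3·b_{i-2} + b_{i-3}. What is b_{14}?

-3533

Iterate the recurrence:
b_4 = -27, b_5 = -30, b_6 = 55, …, b_{11} = 1024, b_{12} = 729, b_{13} = -2370, b_{14} = -3533.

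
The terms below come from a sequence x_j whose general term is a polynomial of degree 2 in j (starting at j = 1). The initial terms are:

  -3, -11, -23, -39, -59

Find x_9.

1st diffs: -8, -12, -16, -20.
2nd diffs: -4, -4, -4 (constant).
Newton forward-difference form: x_j = -3 + (-8)·C(j-1,1) + (-4)·C(j-1,2).
At j = 9: j-1 = 8, so x_9 = -3 - 64 - 112 = -179.

-179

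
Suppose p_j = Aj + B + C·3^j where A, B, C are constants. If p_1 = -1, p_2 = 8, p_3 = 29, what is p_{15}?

The three given values yield: A + B + 3C = -1; 2A + B + 9C = 8; 3A + B + 27C = 29.
Subtracting the first from the second: A + 6C = 9.
Subtracting the second from the third: A + 18C = 21.
Solving: C = 1, A = 3, then B = -7.
Therefore p_{15} = 45 + (-7) + 1·14348907 = 14348945.

14348945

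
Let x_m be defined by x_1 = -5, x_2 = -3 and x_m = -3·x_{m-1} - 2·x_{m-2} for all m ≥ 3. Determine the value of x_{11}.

Iterate the recurrence:
x_3 = 19, x_4 = -51, x_5 = 115, x_6 = -243, x_7 = 499, x_8 = -1011, x_9 = 2035, x_{10} = -4083, x_{11} = 8179.
(Characteristic roots are -1 and -2.)

8179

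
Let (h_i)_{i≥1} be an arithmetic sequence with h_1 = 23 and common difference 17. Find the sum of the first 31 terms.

h_i = 23 + (i - 1)·17.
h_{31} = 533; S = 31·(23 + 533)/2 = 8618.

8618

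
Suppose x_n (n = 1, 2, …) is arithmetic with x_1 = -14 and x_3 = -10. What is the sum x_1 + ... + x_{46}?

Common difference d = (-10 - (-14)) / (3 - 1) = 2.
x_n = -14 + (n - 1)·2.
x_{46} = 76; S = 46·(-14 + 76)/2 = 1426.

1426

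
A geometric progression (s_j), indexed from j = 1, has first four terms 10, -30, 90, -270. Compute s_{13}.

5314410

Common ratio r = -3.
s_j = 10·(-3)^(j-1).
s_{13} = 10·(-3)^12 = 5314410.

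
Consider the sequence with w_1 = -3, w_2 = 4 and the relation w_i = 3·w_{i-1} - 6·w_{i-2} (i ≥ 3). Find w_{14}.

Iterate the recurrence:
w_3 = 30  w_4 = 66  w_5 = 18  …  w_{11} = 32562  w_{12} = -486  w_{13} = -196830  w_{14} = -587574.

-587574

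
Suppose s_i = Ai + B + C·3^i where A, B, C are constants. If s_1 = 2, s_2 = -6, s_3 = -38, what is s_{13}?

-3188590

At i = 1, 2, 3: A + B + 3C = 2; 2A + B + 9C = -6; 3A + B + 27C = -38.
Subtracting the first from the second: A + 6C = -8.
Subtracting the second from the third: A + 18C = -32.
Solving: C = -2, A = 4, then B = 4.
Hence s_{13} = 4·13 + 4 + (-2)·1594323 = -3188590.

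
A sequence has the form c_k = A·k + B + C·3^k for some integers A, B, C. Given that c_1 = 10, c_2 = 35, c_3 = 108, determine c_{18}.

1549681971

Plug in k = 1, 2, 3: A + B + 3C = 10; 2A + B + 9C = 35; 3A + B + 27C = 108.
Subtracting the first from the second: A + 6C = 25.
Subtracting the second from the third: A + 18C = 73.
Solving: C = 4, A = 1, then B = -3.
Hence c_{18} = 1·18 + (-3) + 4·387420489 = 1549681971.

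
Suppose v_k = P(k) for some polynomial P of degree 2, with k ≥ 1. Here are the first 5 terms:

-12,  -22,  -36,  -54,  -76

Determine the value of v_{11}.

1st diffs: -10, -14, -18, -22.
2nd diffs: -4, -4, -4 (constant).
Newton forward-difference form: v_k = -12 + (-10)·C(k-1,1) + (-4)·C(k-1,2).
At k = 11: k-1 = 10, so v_{11} = -12 - 100 - 180 = -292.

-292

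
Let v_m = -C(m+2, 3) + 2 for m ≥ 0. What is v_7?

-82

C(9, 3) = 84, so v_7 = -82.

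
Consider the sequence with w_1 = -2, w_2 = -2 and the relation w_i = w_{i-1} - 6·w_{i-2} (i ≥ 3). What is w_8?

1078

Iterate the recurrence:
w_3 = 10  w_4 = 22  w_5 = -38  w_6 = -170  w_7 = 58  w_8 = 1078.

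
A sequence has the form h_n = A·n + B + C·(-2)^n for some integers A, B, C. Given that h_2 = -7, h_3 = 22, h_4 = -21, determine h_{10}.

The three given values yield: 2A + B + 4C = -7; 3A + B - 8C = 22; 4A + B + 16C = -21.
Subtracting the first from the second: A - 12C = 29.
Subtracting the second from the third: A + 24C = -43.
Solving: C = -2, A = 5, then B = -9.
So h_n = 5·n + (-9) + (-2)·(-2)^n; at n=10 this is -2007.

-2007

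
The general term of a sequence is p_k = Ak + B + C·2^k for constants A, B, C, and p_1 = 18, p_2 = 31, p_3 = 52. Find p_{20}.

4194409

Plug in k = 1, 2, 3: A + B + 2C = 18; 2A + B + 4C = 31; 3A + B + 8C = 52.
Subtracting the first from the second: A + 2C = 13.
Subtracting the second from the third: A + 4C = 21.
Solving: C = 4, A = 5, then B = 5.
Therefore p_{20} = 100 + 5 + 4·1048576 = 4194409.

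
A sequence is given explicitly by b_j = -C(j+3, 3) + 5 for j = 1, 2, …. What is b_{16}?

C(19, 3) = 969, so b_{16} = -964.

-964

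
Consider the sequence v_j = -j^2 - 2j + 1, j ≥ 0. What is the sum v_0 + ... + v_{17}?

Over j = 0..17: Σj = 153, Σj² = 1785.
Total = (-1)·1785 + (-2)·153 + (1)·18 = -2073.

-2073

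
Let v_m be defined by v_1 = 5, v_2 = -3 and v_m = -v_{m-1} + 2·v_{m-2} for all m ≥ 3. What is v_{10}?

-1363

Compute successive terms:
v_3 = 13  v_4 = -19  v_5 = 45  v_6 = -83  v_7 = 173  v_8 = -339  v_9 = 685  v_{10} = -1363.
(Characteristic roots are 1 and -2.)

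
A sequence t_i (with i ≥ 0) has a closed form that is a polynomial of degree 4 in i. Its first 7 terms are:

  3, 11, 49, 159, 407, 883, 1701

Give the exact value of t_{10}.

11513

1st diffs: 8, 38, 110, 248, 476, 818.
2nd diffs: 30, 72, 138, 228, 342.
3rd diffs: 42, 66, 90, 114.
4th diffs: 24, 24, 24 (constant).
Newton forward-difference form: t_i = 3 + 8·C(i,1) + 30·C(i,2) + 42·C(i,3) + 24·C(i,4).
At i = 10: i = 10, so t_{10} = 3 + 80 + 1350 + 5040 + 5040 = 11513.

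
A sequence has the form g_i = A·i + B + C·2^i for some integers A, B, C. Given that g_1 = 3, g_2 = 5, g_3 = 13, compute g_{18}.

The three given values yield: A + B + 2C = 3; 2A + B + 4C = 5; 3A + B + 8C = 13.
Subtracting the first from the second: A + 2C = 2.
Subtracting the second from the third: A + 4C = 8.
Solving: C = 3, A = -4, then B = 1.
Hence g_{18} = -4·18 + 1 + 3·262144 = 786361.

786361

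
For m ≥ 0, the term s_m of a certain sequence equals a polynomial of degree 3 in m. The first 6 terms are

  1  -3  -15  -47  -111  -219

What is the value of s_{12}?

-3215

1st diffs: -4, -12, -32, -64, -108.
2nd diffs: -8, -20, -32, -44.
3rd diffs: -12, -12, -12 (constant).
Newton forward-difference form: s_m = 1 + (-4)·C(m,1) + (-8)·C(m,2) + (-12)·C(m,3).
At m = 12: m = 12, so s_{12} = 1 - 48 - 528 - 2640 = -3215.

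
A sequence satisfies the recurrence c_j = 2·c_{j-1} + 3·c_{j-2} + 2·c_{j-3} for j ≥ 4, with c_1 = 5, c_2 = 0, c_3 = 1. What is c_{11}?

Applying the relation repeatedly:
c_4 = 12; c_5 = 27; c_6 = 92; c_7 = 289; c_8 = 908; c_9 = 2867; c_{10} = 9036; c_{11} = 28489.

28489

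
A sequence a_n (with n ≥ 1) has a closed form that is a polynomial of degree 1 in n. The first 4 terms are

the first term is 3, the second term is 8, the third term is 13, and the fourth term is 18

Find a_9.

1st diffs: 5, 5, 5 (constant).
So a_n = 5n - 2.
Evaluating at n = 9 gives a_9 = 43.

43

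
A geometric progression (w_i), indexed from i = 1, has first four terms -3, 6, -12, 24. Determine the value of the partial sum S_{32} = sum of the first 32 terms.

Common ratio r = -2.
w_i = (-3)·(-2)^(i-1).
S = (-3)·((-2)^32 - 1)/(-2 - 1) = (-3)·(4294967296 - 1)/(-3) = 4294967295.

4294967295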